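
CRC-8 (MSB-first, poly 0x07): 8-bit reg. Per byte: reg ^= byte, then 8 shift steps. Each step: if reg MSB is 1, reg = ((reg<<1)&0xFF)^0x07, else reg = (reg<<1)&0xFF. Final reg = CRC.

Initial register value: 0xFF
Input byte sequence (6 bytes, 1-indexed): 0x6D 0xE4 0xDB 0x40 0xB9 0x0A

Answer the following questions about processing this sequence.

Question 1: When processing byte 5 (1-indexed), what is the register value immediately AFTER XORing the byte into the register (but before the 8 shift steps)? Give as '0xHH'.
Register before byte 5: 0xF5
Byte 5: 0xB9
0xF5 XOR 0xB9 = 0x4C

Answer: 0x4C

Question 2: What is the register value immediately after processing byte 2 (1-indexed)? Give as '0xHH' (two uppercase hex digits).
Answer: 0x79

Derivation:
After byte 1 (0x6D): reg=0xF7
After byte 2 (0xE4): reg=0x79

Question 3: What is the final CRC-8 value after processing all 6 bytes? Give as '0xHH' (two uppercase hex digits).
After byte 1 (0x6D): reg=0xF7
After byte 2 (0xE4): reg=0x79
After byte 3 (0xDB): reg=0x67
After byte 4 (0x40): reg=0xF5
After byte 5 (0xB9): reg=0xE3
After byte 6 (0x0A): reg=0x91

Answer: 0x91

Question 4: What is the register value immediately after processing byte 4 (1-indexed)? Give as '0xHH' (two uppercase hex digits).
Answer: 0xF5

Derivation:
After byte 1 (0x6D): reg=0xF7
After byte 2 (0xE4): reg=0x79
After byte 3 (0xDB): reg=0x67
After byte 4 (0x40): reg=0xF5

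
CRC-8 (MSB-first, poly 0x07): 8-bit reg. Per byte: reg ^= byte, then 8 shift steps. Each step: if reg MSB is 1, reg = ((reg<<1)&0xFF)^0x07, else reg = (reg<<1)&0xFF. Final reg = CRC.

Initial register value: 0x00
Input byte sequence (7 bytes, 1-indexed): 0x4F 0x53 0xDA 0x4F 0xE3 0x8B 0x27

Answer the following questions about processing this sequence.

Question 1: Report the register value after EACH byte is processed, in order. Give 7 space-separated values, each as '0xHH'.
0xEA 0x26 0xFA 0x02 0xA9 0xEE 0x71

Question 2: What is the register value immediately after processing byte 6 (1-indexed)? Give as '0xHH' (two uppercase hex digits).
After byte 1 (0x4F): reg=0xEA
After byte 2 (0x53): reg=0x26
After byte 3 (0xDA): reg=0xFA
After byte 4 (0x4F): reg=0x02
After byte 5 (0xE3): reg=0xA9
After byte 6 (0x8B): reg=0xEE

Answer: 0xEE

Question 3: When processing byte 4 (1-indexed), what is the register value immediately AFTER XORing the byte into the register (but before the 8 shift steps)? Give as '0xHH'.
Answer: 0xB5

Derivation:
Register before byte 4: 0xFA
Byte 4: 0x4F
0xFA XOR 0x4F = 0xB5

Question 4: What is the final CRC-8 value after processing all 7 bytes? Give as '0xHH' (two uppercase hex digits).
Answer: 0x71

Derivation:
After byte 1 (0x4F): reg=0xEA
After byte 2 (0x53): reg=0x26
After byte 3 (0xDA): reg=0xFA
After byte 4 (0x4F): reg=0x02
After byte 5 (0xE3): reg=0xA9
After byte 6 (0x8B): reg=0xEE
After byte 7 (0x27): reg=0x71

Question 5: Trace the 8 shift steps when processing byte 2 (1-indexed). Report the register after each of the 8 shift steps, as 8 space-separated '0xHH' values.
Answer: 0x75 0xEA 0xD3 0xA1 0x45 0x8A 0x13 0x26

Derivation:
After byte 1 (0x4F): reg=0xEA
Register before byte 2: 0xEA
After XOR with byte 0x53: 0xB9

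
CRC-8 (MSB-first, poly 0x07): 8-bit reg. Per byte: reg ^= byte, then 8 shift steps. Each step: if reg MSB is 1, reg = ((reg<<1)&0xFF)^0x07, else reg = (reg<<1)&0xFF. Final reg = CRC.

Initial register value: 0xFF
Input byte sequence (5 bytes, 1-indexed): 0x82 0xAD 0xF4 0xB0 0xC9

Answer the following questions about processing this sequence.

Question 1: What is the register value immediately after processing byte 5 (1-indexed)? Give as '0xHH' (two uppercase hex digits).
Answer: 0x92

Derivation:
After byte 1 (0x82): reg=0x74
After byte 2 (0xAD): reg=0x01
After byte 3 (0xF4): reg=0xC5
After byte 4 (0xB0): reg=0x4C
After byte 5 (0xC9): reg=0x92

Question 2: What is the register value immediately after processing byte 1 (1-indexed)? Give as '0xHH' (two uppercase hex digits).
After byte 1 (0x82): reg=0x74

Answer: 0x74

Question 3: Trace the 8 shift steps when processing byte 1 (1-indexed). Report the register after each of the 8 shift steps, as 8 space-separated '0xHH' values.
Register before byte 1: 0xFF
After XOR with byte 0x82: 0x7D

Answer: 0xFA 0xF3 0xE1 0xC5 0x8D 0x1D 0x3A 0x74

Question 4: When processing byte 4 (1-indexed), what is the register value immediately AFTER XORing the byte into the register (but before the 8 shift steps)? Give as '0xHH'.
Answer: 0x75

Derivation:
Register before byte 4: 0xC5
Byte 4: 0xB0
0xC5 XOR 0xB0 = 0x75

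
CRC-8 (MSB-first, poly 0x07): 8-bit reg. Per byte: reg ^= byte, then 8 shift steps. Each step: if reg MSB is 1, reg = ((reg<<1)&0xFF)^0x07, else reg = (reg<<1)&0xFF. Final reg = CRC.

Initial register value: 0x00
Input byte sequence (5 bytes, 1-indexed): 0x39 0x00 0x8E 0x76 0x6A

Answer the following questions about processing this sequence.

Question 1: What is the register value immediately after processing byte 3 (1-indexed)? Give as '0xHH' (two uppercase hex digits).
After byte 1 (0x39): reg=0xAF
After byte 2 (0x00): reg=0x44
After byte 3 (0x8E): reg=0x78

Answer: 0x78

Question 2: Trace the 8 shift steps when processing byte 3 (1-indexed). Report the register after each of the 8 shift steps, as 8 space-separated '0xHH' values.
Answer: 0x93 0x21 0x42 0x84 0x0F 0x1E 0x3C 0x78

Derivation:
After byte 1 (0x39): reg=0xAF
After byte 2 (0x00): reg=0x44
Register before byte 3: 0x44
After XOR with byte 0x8E: 0xCA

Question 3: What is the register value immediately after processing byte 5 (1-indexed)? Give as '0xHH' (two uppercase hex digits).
After byte 1 (0x39): reg=0xAF
After byte 2 (0x00): reg=0x44
After byte 3 (0x8E): reg=0x78
After byte 4 (0x76): reg=0x2A
After byte 5 (0x6A): reg=0xC7

Answer: 0xC7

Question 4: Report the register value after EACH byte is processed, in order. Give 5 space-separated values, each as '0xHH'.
0xAF 0x44 0x78 0x2A 0xC7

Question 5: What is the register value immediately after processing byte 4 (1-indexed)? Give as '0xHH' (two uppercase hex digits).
After byte 1 (0x39): reg=0xAF
After byte 2 (0x00): reg=0x44
After byte 3 (0x8E): reg=0x78
After byte 4 (0x76): reg=0x2A

Answer: 0x2A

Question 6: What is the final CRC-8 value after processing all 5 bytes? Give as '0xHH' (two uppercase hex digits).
Answer: 0xC7

Derivation:
After byte 1 (0x39): reg=0xAF
After byte 2 (0x00): reg=0x44
After byte 3 (0x8E): reg=0x78
After byte 4 (0x76): reg=0x2A
After byte 5 (0x6A): reg=0xC7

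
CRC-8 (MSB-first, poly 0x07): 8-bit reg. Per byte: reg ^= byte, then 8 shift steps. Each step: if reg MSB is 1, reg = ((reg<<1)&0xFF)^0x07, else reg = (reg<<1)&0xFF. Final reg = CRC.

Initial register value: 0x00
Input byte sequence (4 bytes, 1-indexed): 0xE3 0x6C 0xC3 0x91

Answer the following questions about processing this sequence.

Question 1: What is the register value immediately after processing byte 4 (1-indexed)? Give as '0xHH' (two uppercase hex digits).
After byte 1 (0xE3): reg=0xA7
After byte 2 (0x6C): reg=0x7F
After byte 3 (0xC3): reg=0x3D
After byte 4 (0x91): reg=0x4D

Answer: 0x4D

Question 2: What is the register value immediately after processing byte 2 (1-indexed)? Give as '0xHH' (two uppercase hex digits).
After byte 1 (0xE3): reg=0xA7
After byte 2 (0x6C): reg=0x7F

Answer: 0x7F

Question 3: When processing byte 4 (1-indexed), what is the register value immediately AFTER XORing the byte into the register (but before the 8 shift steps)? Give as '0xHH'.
Answer: 0xAC

Derivation:
Register before byte 4: 0x3D
Byte 4: 0x91
0x3D XOR 0x91 = 0xAC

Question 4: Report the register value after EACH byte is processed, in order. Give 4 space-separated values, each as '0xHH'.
0xA7 0x7F 0x3D 0x4D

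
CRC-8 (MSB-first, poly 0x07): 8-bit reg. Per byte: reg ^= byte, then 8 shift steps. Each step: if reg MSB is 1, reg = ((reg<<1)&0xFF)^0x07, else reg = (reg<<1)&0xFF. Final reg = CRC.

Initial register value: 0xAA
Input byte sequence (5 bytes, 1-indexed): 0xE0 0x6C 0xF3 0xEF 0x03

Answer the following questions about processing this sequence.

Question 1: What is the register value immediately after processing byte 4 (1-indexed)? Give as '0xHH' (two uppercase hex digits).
After byte 1 (0xE0): reg=0xF1
After byte 2 (0x6C): reg=0xDA
After byte 3 (0xF3): reg=0xDF
After byte 4 (0xEF): reg=0x90

Answer: 0x90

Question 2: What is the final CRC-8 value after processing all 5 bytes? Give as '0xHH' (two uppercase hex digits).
After byte 1 (0xE0): reg=0xF1
After byte 2 (0x6C): reg=0xDA
After byte 3 (0xF3): reg=0xDF
After byte 4 (0xEF): reg=0x90
After byte 5 (0x03): reg=0xF0

Answer: 0xF0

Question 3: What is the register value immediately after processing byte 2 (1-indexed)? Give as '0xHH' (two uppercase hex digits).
Answer: 0xDA

Derivation:
After byte 1 (0xE0): reg=0xF1
After byte 2 (0x6C): reg=0xDA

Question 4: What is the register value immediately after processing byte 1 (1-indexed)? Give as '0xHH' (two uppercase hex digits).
Answer: 0xF1

Derivation:
After byte 1 (0xE0): reg=0xF1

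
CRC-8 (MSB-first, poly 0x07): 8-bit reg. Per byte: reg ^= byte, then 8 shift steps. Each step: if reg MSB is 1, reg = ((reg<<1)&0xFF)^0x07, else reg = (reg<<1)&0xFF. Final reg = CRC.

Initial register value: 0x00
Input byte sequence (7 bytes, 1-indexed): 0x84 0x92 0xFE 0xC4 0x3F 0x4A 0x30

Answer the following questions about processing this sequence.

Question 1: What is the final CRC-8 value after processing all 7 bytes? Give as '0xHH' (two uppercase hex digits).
Answer: 0x99

Derivation:
After byte 1 (0x84): reg=0x95
After byte 2 (0x92): reg=0x15
After byte 3 (0xFE): reg=0x9F
After byte 4 (0xC4): reg=0x86
After byte 5 (0x3F): reg=0x26
After byte 6 (0x4A): reg=0x03
After byte 7 (0x30): reg=0x99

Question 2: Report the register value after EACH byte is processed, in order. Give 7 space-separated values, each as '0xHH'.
0x95 0x15 0x9F 0x86 0x26 0x03 0x99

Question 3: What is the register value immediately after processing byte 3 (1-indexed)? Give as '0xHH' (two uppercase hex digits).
Answer: 0x9F

Derivation:
After byte 1 (0x84): reg=0x95
After byte 2 (0x92): reg=0x15
After byte 3 (0xFE): reg=0x9F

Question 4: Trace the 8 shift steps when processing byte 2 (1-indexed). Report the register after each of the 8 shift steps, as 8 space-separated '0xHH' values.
Answer: 0x0E 0x1C 0x38 0x70 0xE0 0xC7 0x89 0x15

Derivation:
After byte 1 (0x84): reg=0x95
Register before byte 2: 0x95
After XOR with byte 0x92: 0x07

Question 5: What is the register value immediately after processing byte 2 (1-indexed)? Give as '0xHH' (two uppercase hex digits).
Answer: 0x15

Derivation:
After byte 1 (0x84): reg=0x95
After byte 2 (0x92): reg=0x15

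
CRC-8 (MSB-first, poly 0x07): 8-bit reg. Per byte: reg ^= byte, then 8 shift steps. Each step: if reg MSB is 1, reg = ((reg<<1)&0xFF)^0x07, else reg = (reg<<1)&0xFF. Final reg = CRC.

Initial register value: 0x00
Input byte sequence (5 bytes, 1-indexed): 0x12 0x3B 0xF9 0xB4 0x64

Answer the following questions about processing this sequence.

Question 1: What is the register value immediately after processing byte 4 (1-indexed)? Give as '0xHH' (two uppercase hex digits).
Answer: 0xEA

Derivation:
After byte 1 (0x12): reg=0x7E
After byte 2 (0x3B): reg=0xDC
After byte 3 (0xF9): reg=0xFB
After byte 4 (0xB4): reg=0xEA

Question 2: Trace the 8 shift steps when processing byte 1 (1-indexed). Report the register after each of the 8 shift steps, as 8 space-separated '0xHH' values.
Register before byte 1: 0x00
After XOR with byte 0x12: 0x12

Answer: 0x24 0x48 0x90 0x27 0x4E 0x9C 0x3F 0x7E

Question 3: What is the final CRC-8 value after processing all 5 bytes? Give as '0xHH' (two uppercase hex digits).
After byte 1 (0x12): reg=0x7E
After byte 2 (0x3B): reg=0xDC
After byte 3 (0xF9): reg=0xFB
After byte 4 (0xB4): reg=0xEA
After byte 5 (0x64): reg=0xA3

Answer: 0xA3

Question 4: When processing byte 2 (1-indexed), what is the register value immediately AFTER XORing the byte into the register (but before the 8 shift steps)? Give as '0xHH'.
Answer: 0x45

Derivation:
Register before byte 2: 0x7E
Byte 2: 0x3B
0x7E XOR 0x3B = 0x45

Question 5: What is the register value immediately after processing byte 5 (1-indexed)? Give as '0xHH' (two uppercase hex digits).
After byte 1 (0x12): reg=0x7E
After byte 2 (0x3B): reg=0xDC
After byte 3 (0xF9): reg=0xFB
After byte 4 (0xB4): reg=0xEA
After byte 5 (0x64): reg=0xA3

Answer: 0xA3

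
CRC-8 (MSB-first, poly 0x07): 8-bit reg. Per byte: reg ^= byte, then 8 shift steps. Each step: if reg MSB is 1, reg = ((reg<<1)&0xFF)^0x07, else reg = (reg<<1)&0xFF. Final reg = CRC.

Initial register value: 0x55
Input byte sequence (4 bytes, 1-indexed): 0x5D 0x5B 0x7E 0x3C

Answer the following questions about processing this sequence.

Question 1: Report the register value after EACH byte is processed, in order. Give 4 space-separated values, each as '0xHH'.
0x38 0x2E 0xB7 0xB8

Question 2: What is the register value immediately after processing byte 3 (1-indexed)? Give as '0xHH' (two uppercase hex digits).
After byte 1 (0x5D): reg=0x38
After byte 2 (0x5B): reg=0x2E
After byte 3 (0x7E): reg=0xB7

Answer: 0xB7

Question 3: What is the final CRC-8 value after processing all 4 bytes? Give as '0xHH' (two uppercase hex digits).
Answer: 0xB8

Derivation:
After byte 1 (0x5D): reg=0x38
After byte 2 (0x5B): reg=0x2E
After byte 3 (0x7E): reg=0xB7
After byte 4 (0x3C): reg=0xB8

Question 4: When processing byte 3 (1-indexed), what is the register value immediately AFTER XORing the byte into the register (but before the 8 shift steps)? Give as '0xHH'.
Register before byte 3: 0x2E
Byte 3: 0x7E
0x2E XOR 0x7E = 0x50

Answer: 0x50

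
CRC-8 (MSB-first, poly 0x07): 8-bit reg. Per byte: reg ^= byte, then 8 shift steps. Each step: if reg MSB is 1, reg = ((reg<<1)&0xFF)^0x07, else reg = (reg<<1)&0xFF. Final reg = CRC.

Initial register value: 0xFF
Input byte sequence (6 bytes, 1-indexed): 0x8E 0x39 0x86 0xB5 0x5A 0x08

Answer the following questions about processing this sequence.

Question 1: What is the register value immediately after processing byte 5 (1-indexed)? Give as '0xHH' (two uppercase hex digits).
Answer: 0x0A

Derivation:
After byte 1 (0x8E): reg=0x50
After byte 2 (0x39): reg=0x18
After byte 3 (0x86): reg=0xD3
After byte 4 (0xB5): reg=0x35
After byte 5 (0x5A): reg=0x0A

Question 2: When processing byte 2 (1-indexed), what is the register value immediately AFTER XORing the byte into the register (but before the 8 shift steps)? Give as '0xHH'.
Register before byte 2: 0x50
Byte 2: 0x39
0x50 XOR 0x39 = 0x69

Answer: 0x69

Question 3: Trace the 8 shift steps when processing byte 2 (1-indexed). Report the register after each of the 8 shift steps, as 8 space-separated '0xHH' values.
After byte 1 (0x8E): reg=0x50
Register before byte 2: 0x50
After XOR with byte 0x39: 0x69

Answer: 0xD2 0xA3 0x41 0x82 0x03 0x06 0x0C 0x18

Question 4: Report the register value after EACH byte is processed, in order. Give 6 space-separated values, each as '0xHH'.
0x50 0x18 0xD3 0x35 0x0A 0x0E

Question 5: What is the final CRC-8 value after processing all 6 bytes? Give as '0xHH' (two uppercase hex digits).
After byte 1 (0x8E): reg=0x50
After byte 2 (0x39): reg=0x18
After byte 3 (0x86): reg=0xD3
After byte 4 (0xB5): reg=0x35
After byte 5 (0x5A): reg=0x0A
After byte 6 (0x08): reg=0x0E

Answer: 0x0E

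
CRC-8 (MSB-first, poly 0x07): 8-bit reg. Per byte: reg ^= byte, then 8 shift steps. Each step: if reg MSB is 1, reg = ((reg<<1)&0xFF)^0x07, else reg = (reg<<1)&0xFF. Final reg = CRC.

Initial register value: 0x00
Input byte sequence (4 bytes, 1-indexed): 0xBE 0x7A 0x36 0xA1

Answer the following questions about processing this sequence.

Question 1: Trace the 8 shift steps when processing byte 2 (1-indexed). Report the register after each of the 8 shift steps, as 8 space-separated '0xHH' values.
After byte 1 (0xBE): reg=0x33
Register before byte 2: 0x33
After XOR with byte 0x7A: 0x49

Answer: 0x92 0x23 0x46 0x8C 0x1F 0x3E 0x7C 0xF8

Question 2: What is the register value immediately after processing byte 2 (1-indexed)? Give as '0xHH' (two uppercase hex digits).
After byte 1 (0xBE): reg=0x33
After byte 2 (0x7A): reg=0xF8

Answer: 0xF8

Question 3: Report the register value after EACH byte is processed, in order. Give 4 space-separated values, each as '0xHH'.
0x33 0xF8 0x64 0x55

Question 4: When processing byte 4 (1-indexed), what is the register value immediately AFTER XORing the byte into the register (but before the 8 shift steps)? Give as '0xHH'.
Register before byte 4: 0x64
Byte 4: 0xA1
0x64 XOR 0xA1 = 0xC5

Answer: 0xC5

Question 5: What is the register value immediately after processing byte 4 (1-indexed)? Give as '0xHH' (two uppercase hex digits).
After byte 1 (0xBE): reg=0x33
After byte 2 (0x7A): reg=0xF8
After byte 3 (0x36): reg=0x64
After byte 4 (0xA1): reg=0x55

Answer: 0x55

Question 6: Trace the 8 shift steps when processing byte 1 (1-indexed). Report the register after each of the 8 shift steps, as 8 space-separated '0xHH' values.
Register before byte 1: 0x00
After XOR with byte 0xBE: 0xBE

Answer: 0x7B 0xF6 0xEB 0xD1 0xA5 0x4D 0x9A 0x33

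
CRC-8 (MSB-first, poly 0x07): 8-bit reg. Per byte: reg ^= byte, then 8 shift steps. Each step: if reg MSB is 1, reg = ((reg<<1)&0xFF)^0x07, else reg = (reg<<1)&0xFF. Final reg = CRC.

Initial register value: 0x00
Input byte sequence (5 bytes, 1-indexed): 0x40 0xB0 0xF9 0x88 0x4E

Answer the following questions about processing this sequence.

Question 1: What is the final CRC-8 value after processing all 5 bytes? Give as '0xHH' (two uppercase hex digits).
Answer: 0xF5

Derivation:
After byte 1 (0x40): reg=0xC7
After byte 2 (0xB0): reg=0x42
After byte 3 (0xF9): reg=0x28
After byte 4 (0x88): reg=0x69
After byte 5 (0x4E): reg=0xF5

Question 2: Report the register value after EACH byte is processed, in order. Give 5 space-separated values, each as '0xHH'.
0xC7 0x42 0x28 0x69 0xF5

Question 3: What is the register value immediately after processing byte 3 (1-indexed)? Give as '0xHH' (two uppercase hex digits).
Answer: 0x28

Derivation:
After byte 1 (0x40): reg=0xC7
After byte 2 (0xB0): reg=0x42
After byte 3 (0xF9): reg=0x28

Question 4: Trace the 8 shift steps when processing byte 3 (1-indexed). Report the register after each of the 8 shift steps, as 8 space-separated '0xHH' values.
After byte 1 (0x40): reg=0xC7
After byte 2 (0xB0): reg=0x42
Register before byte 3: 0x42
After XOR with byte 0xF9: 0xBB

Answer: 0x71 0xE2 0xC3 0x81 0x05 0x0A 0x14 0x28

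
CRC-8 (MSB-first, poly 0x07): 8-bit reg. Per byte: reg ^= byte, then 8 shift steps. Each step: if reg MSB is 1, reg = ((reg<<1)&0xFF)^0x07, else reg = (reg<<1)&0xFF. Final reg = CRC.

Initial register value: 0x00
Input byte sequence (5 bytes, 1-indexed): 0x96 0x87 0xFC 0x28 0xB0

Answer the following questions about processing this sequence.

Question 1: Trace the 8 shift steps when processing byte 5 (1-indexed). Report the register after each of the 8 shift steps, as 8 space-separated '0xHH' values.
Answer: 0x79 0xF2 0xE3 0xC1 0x85 0x0D 0x1A 0x34

Derivation:
After byte 1 (0x96): reg=0xEB
After byte 2 (0x87): reg=0x03
After byte 3 (0xFC): reg=0xF3
After byte 4 (0x28): reg=0x0F
Register before byte 5: 0x0F
After XOR with byte 0xB0: 0xBF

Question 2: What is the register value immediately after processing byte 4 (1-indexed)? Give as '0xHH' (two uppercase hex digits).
Answer: 0x0F

Derivation:
After byte 1 (0x96): reg=0xEB
After byte 2 (0x87): reg=0x03
After byte 3 (0xFC): reg=0xF3
After byte 4 (0x28): reg=0x0F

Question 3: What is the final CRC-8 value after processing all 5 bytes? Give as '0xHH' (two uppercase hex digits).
After byte 1 (0x96): reg=0xEB
After byte 2 (0x87): reg=0x03
After byte 3 (0xFC): reg=0xF3
After byte 4 (0x28): reg=0x0F
After byte 5 (0xB0): reg=0x34

Answer: 0x34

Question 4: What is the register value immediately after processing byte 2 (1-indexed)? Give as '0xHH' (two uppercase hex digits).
Answer: 0x03

Derivation:
After byte 1 (0x96): reg=0xEB
After byte 2 (0x87): reg=0x03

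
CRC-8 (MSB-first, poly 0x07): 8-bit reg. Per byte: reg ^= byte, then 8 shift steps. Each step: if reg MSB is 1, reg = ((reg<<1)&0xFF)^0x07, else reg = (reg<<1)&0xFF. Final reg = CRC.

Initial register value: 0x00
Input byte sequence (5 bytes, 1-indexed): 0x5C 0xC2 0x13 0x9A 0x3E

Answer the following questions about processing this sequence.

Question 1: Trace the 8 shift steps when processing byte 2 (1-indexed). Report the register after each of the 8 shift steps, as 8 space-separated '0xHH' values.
After byte 1 (0x5C): reg=0x93
Register before byte 2: 0x93
After XOR with byte 0xC2: 0x51

Answer: 0xA2 0x43 0x86 0x0B 0x16 0x2C 0x58 0xB0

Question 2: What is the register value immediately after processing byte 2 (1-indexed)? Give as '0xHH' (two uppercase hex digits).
Answer: 0xB0

Derivation:
After byte 1 (0x5C): reg=0x93
After byte 2 (0xC2): reg=0xB0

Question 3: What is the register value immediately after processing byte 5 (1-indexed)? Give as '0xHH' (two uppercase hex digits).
Answer: 0x2C

Derivation:
After byte 1 (0x5C): reg=0x93
After byte 2 (0xC2): reg=0xB0
After byte 3 (0x13): reg=0x60
After byte 4 (0x9A): reg=0xE8
After byte 5 (0x3E): reg=0x2C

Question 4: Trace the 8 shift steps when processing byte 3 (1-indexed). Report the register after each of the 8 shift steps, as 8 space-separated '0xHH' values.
Answer: 0x41 0x82 0x03 0x06 0x0C 0x18 0x30 0x60

Derivation:
After byte 1 (0x5C): reg=0x93
After byte 2 (0xC2): reg=0xB0
Register before byte 3: 0xB0
After XOR with byte 0x13: 0xA3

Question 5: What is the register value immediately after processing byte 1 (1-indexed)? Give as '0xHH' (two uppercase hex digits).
After byte 1 (0x5C): reg=0x93

Answer: 0x93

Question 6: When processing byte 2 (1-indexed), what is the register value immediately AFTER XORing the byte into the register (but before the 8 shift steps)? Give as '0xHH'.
Register before byte 2: 0x93
Byte 2: 0xC2
0x93 XOR 0xC2 = 0x51

Answer: 0x51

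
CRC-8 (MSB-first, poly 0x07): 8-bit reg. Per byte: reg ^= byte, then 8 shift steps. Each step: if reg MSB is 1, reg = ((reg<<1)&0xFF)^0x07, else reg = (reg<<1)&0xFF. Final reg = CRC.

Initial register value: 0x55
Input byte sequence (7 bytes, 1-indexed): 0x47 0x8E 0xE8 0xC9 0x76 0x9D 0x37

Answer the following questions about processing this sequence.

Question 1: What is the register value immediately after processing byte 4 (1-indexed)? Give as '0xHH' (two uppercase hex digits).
After byte 1 (0x47): reg=0x7E
After byte 2 (0x8E): reg=0xDE
After byte 3 (0xE8): reg=0x82
After byte 4 (0xC9): reg=0xF6

Answer: 0xF6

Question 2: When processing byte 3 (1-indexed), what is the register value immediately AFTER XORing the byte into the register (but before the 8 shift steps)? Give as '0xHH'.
Answer: 0x36

Derivation:
Register before byte 3: 0xDE
Byte 3: 0xE8
0xDE XOR 0xE8 = 0x36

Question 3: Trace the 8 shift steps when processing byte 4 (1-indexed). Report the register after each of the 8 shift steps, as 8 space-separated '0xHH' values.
After byte 1 (0x47): reg=0x7E
After byte 2 (0x8E): reg=0xDE
After byte 3 (0xE8): reg=0x82
Register before byte 4: 0x82
After XOR with byte 0xC9: 0x4B

Answer: 0x96 0x2B 0x56 0xAC 0x5F 0xBE 0x7B 0xF6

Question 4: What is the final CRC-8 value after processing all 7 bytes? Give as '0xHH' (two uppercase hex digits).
After byte 1 (0x47): reg=0x7E
After byte 2 (0x8E): reg=0xDE
After byte 3 (0xE8): reg=0x82
After byte 4 (0xC9): reg=0xF6
After byte 5 (0x76): reg=0x89
After byte 6 (0x9D): reg=0x6C
After byte 7 (0x37): reg=0x86

Answer: 0x86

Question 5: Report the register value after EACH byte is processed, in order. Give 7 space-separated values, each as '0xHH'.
0x7E 0xDE 0x82 0xF6 0x89 0x6C 0x86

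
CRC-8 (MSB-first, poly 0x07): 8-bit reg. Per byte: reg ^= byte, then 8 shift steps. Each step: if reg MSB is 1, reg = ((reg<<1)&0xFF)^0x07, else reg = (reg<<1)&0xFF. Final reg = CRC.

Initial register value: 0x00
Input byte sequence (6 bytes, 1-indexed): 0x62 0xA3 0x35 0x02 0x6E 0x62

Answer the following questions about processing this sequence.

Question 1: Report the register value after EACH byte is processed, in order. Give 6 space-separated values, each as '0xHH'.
0x29 0xBF 0xBF 0x3A 0xAB 0x71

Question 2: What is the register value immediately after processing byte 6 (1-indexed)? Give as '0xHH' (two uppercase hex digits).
Answer: 0x71

Derivation:
After byte 1 (0x62): reg=0x29
After byte 2 (0xA3): reg=0xBF
After byte 3 (0x35): reg=0xBF
After byte 4 (0x02): reg=0x3A
After byte 5 (0x6E): reg=0xAB
After byte 6 (0x62): reg=0x71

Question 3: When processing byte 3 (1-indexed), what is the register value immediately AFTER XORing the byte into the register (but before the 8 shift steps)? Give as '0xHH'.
Answer: 0x8A

Derivation:
Register before byte 3: 0xBF
Byte 3: 0x35
0xBF XOR 0x35 = 0x8A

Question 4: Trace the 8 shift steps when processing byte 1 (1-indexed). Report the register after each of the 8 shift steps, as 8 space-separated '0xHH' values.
Register before byte 1: 0x00
After XOR with byte 0x62: 0x62

Answer: 0xC4 0x8F 0x19 0x32 0x64 0xC8 0x97 0x29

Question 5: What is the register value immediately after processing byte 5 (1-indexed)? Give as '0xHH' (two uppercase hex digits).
Answer: 0xAB

Derivation:
After byte 1 (0x62): reg=0x29
After byte 2 (0xA3): reg=0xBF
After byte 3 (0x35): reg=0xBF
After byte 4 (0x02): reg=0x3A
After byte 5 (0x6E): reg=0xAB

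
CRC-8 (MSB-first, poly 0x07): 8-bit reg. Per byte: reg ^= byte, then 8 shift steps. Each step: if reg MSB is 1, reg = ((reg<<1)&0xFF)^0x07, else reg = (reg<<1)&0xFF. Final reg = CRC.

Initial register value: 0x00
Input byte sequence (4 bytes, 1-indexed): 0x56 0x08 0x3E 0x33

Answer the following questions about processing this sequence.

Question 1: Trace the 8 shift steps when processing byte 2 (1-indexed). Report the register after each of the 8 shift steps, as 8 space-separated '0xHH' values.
Answer: 0x5D 0xBA 0x73 0xE6 0xCB 0x91 0x25 0x4A

Derivation:
After byte 1 (0x56): reg=0xA5
Register before byte 2: 0xA5
After XOR with byte 0x08: 0xAD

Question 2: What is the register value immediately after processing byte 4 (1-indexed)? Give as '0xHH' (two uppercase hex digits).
After byte 1 (0x56): reg=0xA5
After byte 2 (0x08): reg=0x4A
After byte 3 (0x3E): reg=0x4B
After byte 4 (0x33): reg=0x6F

Answer: 0x6F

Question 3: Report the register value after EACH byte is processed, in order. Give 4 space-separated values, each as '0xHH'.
0xA5 0x4A 0x4B 0x6F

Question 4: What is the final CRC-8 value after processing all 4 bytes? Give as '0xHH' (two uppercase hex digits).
Answer: 0x6F

Derivation:
After byte 1 (0x56): reg=0xA5
After byte 2 (0x08): reg=0x4A
After byte 3 (0x3E): reg=0x4B
After byte 4 (0x33): reg=0x6F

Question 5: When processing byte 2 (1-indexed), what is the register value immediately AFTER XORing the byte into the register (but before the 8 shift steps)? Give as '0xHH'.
Answer: 0xAD

Derivation:
Register before byte 2: 0xA5
Byte 2: 0x08
0xA5 XOR 0x08 = 0xAD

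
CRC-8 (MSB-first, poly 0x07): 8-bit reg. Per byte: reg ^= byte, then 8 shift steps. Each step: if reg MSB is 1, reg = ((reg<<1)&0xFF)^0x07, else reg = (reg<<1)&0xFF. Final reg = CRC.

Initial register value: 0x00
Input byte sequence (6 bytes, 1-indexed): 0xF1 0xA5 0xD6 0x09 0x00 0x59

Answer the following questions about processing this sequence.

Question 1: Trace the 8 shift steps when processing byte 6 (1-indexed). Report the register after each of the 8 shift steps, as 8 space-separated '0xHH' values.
After byte 1 (0xF1): reg=0xD9
After byte 2 (0xA5): reg=0x73
After byte 3 (0xD6): reg=0x72
After byte 4 (0x09): reg=0x66
After byte 5 (0x00): reg=0x35
Register before byte 6: 0x35
After XOR with byte 0x59: 0x6C

Answer: 0xD8 0xB7 0x69 0xD2 0xA3 0x41 0x82 0x03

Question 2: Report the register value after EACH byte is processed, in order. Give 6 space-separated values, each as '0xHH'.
0xD9 0x73 0x72 0x66 0x35 0x03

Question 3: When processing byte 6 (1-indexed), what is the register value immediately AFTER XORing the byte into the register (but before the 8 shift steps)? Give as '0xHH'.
Answer: 0x6C

Derivation:
Register before byte 6: 0x35
Byte 6: 0x59
0x35 XOR 0x59 = 0x6C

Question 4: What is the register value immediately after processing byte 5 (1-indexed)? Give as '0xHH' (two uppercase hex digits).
After byte 1 (0xF1): reg=0xD9
After byte 2 (0xA5): reg=0x73
After byte 3 (0xD6): reg=0x72
After byte 4 (0x09): reg=0x66
After byte 5 (0x00): reg=0x35

Answer: 0x35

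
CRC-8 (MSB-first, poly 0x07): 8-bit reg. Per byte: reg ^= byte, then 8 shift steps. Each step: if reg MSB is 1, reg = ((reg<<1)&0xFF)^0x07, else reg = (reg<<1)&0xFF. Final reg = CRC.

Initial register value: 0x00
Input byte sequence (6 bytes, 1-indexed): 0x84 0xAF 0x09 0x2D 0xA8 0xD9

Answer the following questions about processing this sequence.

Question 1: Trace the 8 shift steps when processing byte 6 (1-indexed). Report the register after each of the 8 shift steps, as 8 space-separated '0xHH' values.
After byte 1 (0x84): reg=0x95
After byte 2 (0xAF): reg=0xA6
After byte 3 (0x09): reg=0x44
After byte 4 (0x2D): reg=0x18
After byte 5 (0xA8): reg=0x19
Register before byte 6: 0x19
After XOR with byte 0xD9: 0xC0

Answer: 0x87 0x09 0x12 0x24 0x48 0x90 0x27 0x4E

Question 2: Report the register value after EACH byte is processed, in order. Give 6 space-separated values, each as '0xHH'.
0x95 0xA6 0x44 0x18 0x19 0x4E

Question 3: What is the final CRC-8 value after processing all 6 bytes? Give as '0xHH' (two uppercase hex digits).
After byte 1 (0x84): reg=0x95
After byte 2 (0xAF): reg=0xA6
After byte 3 (0x09): reg=0x44
After byte 4 (0x2D): reg=0x18
After byte 5 (0xA8): reg=0x19
After byte 6 (0xD9): reg=0x4E

Answer: 0x4E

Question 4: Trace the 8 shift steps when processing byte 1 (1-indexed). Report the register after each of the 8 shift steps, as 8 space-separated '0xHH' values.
Answer: 0x0F 0x1E 0x3C 0x78 0xF0 0xE7 0xC9 0x95

Derivation:
Register before byte 1: 0x00
After XOR with byte 0x84: 0x84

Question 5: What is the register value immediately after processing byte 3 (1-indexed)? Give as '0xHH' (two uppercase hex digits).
Answer: 0x44

Derivation:
After byte 1 (0x84): reg=0x95
After byte 2 (0xAF): reg=0xA6
After byte 3 (0x09): reg=0x44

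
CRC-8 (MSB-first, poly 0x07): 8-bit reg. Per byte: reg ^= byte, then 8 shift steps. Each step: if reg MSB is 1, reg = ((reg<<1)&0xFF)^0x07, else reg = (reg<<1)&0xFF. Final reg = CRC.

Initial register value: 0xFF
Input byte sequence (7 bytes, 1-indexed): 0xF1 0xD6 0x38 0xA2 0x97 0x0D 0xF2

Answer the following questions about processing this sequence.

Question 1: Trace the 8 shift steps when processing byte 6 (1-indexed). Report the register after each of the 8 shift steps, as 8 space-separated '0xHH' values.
Answer: 0x17 0x2E 0x5C 0xB8 0x77 0xEE 0xDB 0xB1

Derivation:
After byte 1 (0xF1): reg=0x2A
After byte 2 (0xD6): reg=0xFA
After byte 3 (0x38): reg=0x40
After byte 4 (0xA2): reg=0xA0
After byte 5 (0x97): reg=0x85
Register before byte 6: 0x85
After XOR with byte 0x0D: 0x88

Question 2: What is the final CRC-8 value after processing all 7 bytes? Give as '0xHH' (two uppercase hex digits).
After byte 1 (0xF1): reg=0x2A
After byte 2 (0xD6): reg=0xFA
After byte 3 (0x38): reg=0x40
After byte 4 (0xA2): reg=0xA0
After byte 5 (0x97): reg=0x85
After byte 6 (0x0D): reg=0xB1
After byte 7 (0xF2): reg=0xCE

Answer: 0xCE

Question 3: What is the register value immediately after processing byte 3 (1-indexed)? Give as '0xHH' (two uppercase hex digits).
Answer: 0x40

Derivation:
After byte 1 (0xF1): reg=0x2A
After byte 2 (0xD6): reg=0xFA
After byte 3 (0x38): reg=0x40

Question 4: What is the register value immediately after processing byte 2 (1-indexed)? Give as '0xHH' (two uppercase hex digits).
After byte 1 (0xF1): reg=0x2A
After byte 2 (0xD6): reg=0xFA

Answer: 0xFA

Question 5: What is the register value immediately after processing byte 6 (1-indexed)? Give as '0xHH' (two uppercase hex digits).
After byte 1 (0xF1): reg=0x2A
After byte 2 (0xD6): reg=0xFA
After byte 3 (0x38): reg=0x40
After byte 4 (0xA2): reg=0xA0
After byte 5 (0x97): reg=0x85
After byte 6 (0x0D): reg=0xB1

Answer: 0xB1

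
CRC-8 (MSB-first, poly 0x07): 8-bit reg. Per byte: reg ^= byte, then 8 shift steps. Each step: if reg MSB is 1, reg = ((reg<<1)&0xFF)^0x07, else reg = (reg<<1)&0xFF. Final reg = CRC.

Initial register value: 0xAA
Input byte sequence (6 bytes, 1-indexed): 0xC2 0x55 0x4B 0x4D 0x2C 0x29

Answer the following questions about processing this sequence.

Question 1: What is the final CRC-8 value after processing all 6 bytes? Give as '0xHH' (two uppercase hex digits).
Answer: 0x9E

Derivation:
After byte 1 (0xC2): reg=0x1F
After byte 2 (0x55): reg=0xF1
After byte 3 (0x4B): reg=0x2F
After byte 4 (0x4D): reg=0x29
After byte 5 (0x2C): reg=0x1B
After byte 6 (0x29): reg=0x9E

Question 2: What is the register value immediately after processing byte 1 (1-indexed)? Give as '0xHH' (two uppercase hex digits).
After byte 1 (0xC2): reg=0x1F

Answer: 0x1F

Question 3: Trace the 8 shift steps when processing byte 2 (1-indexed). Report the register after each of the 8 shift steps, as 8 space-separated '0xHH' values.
Answer: 0x94 0x2F 0x5E 0xBC 0x7F 0xFE 0xFB 0xF1

Derivation:
After byte 1 (0xC2): reg=0x1F
Register before byte 2: 0x1F
After XOR with byte 0x55: 0x4A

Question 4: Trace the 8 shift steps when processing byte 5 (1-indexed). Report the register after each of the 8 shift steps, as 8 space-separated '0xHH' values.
After byte 1 (0xC2): reg=0x1F
After byte 2 (0x55): reg=0xF1
After byte 3 (0x4B): reg=0x2F
After byte 4 (0x4D): reg=0x29
Register before byte 5: 0x29
After XOR with byte 0x2C: 0x05

Answer: 0x0A 0x14 0x28 0x50 0xA0 0x47 0x8E 0x1B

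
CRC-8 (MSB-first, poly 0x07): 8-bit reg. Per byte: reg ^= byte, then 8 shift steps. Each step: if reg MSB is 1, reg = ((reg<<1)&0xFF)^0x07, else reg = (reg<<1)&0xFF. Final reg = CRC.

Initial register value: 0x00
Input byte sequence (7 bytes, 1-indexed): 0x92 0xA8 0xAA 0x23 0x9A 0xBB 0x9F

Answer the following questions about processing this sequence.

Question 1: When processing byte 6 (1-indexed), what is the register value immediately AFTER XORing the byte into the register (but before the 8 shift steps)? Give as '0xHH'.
Answer: 0x04

Derivation:
Register before byte 6: 0xBF
Byte 6: 0xBB
0xBF XOR 0xBB = 0x04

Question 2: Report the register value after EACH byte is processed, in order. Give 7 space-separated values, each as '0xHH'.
0xF7 0x9A 0x90 0x10 0xBF 0x1C 0x80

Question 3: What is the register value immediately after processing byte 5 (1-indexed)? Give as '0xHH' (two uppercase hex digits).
Answer: 0xBF

Derivation:
After byte 1 (0x92): reg=0xF7
After byte 2 (0xA8): reg=0x9A
After byte 3 (0xAA): reg=0x90
After byte 4 (0x23): reg=0x10
After byte 5 (0x9A): reg=0xBF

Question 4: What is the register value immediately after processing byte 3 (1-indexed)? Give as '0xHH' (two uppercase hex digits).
Answer: 0x90

Derivation:
After byte 1 (0x92): reg=0xF7
After byte 2 (0xA8): reg=0x9A
After byte 3 (0xAA): reg=0x90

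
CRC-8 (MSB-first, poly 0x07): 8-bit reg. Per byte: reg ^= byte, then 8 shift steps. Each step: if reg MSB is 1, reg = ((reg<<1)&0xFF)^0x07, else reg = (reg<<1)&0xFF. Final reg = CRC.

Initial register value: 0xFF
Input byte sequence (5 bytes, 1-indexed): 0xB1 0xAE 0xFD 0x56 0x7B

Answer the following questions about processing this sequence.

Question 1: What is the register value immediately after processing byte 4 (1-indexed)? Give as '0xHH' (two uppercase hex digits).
Answer: 0x63

Derivation:
After byte 1 (0xB1): reg=0xED
After byte 2 (0xAE): reg=0xCE
After byte 3 (0xFD): reg=0x99
After byte 4 (0x56): reg=0x63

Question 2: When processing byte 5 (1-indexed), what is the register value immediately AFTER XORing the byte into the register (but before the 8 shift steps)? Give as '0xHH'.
Answer: 0x18

Derivation:
Register before byte 5: 0x63
Byte 5: 0x7B
0x63 XOR 0x7B = 0x18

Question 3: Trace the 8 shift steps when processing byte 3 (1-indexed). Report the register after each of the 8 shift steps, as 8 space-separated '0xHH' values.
Answer: 0x66 0xCC 0x9F 0x39 0x72 0xE4 0xCF 0x99

Derivation:
After byte 1 (0xB1): reg=0xED
After byte 2 (0xAE): reg=0xCE
Register before byte 3: 0xCE
After XOR with byte 0xFD: 0x33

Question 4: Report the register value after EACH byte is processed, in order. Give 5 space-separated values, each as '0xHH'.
0xED 0xCE 0x99 0x63 0x48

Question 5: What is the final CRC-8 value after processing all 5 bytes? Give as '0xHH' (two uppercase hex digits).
After byte 1 (0xB1): reg=0xED
After byte 2 (0xAE): reg=0xCE
After byte 3 (0xFD): reg=0x99
After byte 4 (0x56): reg=0x63
After byte 5 (0x7B): reg=0x48

Answer: 0x48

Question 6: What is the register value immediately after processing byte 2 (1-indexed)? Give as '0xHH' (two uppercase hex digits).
After byte 1 (0xB1): reg=0xED
After byte 2 (0xAE): reg=0xCE

Answer: 0xCE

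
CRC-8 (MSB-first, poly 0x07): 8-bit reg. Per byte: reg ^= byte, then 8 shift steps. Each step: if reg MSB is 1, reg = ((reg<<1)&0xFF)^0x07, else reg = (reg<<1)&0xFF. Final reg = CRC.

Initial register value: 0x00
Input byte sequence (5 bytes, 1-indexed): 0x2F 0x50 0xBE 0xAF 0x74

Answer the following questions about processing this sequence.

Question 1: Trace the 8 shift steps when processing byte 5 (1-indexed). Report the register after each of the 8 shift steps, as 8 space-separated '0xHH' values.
Answer: 0x25 0x4A 0x94 0x2F 0x5E 0xBC 0x7F 0xFE

Derivation:
After byte 1 (0x2F): reg=0xCD
After byte 2 (0x50): reg=0xDA
After byte 3 (0xBE): reg=0x3B
After byte 4 (0xAF): reg=0xE5
Register before byte 5: 0xE5
After XOR with byte 0x74: 0x91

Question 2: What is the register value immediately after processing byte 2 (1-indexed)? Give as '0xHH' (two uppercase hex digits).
Answer: 0xDA

Derivation:
After byte 1 (0x2F): reg=0xCD
After byte 2 (0x50): reg=0xDA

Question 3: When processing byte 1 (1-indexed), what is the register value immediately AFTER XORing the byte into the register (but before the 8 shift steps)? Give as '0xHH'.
Answer: 0x2F

Derivation:
Register before byte 1: 0x00
Byte 1: 0x2F
0x00 XOR 0x2F = 0x2F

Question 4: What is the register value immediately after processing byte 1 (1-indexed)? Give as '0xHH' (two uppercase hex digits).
After byte 1 (0x2F): reg=0xCD

Answer: 0xCD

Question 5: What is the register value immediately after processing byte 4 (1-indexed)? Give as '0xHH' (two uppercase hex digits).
After byte 1 (0x2F): reg=0xCD
After byte 2 (0x50): reg=0xDA
After byte 3 (0xBE): reg=0x3B
After byte 4 (0xAF): reg=0xE5

Answer: 0xE5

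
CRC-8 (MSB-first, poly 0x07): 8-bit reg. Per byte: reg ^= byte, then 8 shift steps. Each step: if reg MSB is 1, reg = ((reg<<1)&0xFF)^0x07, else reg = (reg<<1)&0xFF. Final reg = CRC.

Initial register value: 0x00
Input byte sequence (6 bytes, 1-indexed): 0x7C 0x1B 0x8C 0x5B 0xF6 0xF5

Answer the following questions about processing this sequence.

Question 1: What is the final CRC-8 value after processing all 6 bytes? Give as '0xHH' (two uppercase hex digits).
Answer: 0x0B

Derivation:
After byte 1 (0x7C): reg=0x73
After byte 2 (0x1B): reg=0x1F
After byte 3 (0x8C): reg=0xF0
After byte 4 (0x5B): reg=0x58
After byte 5 (0xF6): reg=0x43
After byte 6 (0xF5): reg=0x0B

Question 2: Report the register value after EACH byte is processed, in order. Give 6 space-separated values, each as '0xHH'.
0x73 0x1F 0xF0 0x58 0x43 0x0B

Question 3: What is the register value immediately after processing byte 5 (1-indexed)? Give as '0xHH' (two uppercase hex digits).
Answer: 0x43

Derivation:
After byte 1 (0x7C): reg=0x73
After byte 2 (0x1B): reg=0x1F
After byte 3 (0x8C): reg=0xF0
After byte 4 (0x5B): reg=0x58
After byte 5 (0xF6): reg=0x43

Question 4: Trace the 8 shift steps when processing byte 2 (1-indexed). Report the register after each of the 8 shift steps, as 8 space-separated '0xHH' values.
After byte 1 (0x7C): reg=0x73
Register before byte 2: 0x73
After XOR with byte 0x1B: 0x68

Answer: 0xD0 0xA7 0x49 0x92 0x23 0x46 0x8C 0x1F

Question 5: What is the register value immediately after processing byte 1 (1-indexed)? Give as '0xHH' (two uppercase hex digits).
Answer: 0x73

Derivation:
After byte 1 (0x7C): reg=0x73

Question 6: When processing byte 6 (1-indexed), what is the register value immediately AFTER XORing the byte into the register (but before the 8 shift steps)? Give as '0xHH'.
Answer: 0xB6

Derivation:
Register before byte 6: 0x43
Byte 6: 0xF5
0x43 XOR 0xF5 = 0xB6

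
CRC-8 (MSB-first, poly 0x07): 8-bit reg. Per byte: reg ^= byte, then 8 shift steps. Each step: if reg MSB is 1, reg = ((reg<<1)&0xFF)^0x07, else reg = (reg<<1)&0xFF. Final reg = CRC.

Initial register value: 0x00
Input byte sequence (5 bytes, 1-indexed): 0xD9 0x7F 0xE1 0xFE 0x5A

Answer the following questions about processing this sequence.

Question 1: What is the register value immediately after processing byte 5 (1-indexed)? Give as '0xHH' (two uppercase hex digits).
After byte 1 (0xD9): reg=0x01
After byte 2 (0x7F): reg=0x7D
After byte 3 (0xE1): reg=0xDD
After byte 4 (0xFE): reg=0xE9
After byte 5 (0x5A): reg=0x10

Answer: 0x10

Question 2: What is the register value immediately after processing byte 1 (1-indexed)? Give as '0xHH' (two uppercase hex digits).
After byte 1 (0xD9): reg=0x01

Answer: 0x01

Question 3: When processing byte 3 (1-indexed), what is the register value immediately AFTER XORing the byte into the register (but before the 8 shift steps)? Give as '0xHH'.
Register before byte 3: 0x7D
Byte 3: 0xE1
0x7D XOR 0xE1 = 0x9C

Answer: 0x9C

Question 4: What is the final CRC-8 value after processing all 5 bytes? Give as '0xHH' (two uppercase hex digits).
Answer: 0x10

Derivation:
After byte 1 (0xD9): reg=0x01
After byte 2 (0x7F): reg=0x7D
After byte 3 (0xE1): reg=0xDD
After byte 4 (0xFE): reg=0xE9
After byte 5 (0x5A): reg=0x10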